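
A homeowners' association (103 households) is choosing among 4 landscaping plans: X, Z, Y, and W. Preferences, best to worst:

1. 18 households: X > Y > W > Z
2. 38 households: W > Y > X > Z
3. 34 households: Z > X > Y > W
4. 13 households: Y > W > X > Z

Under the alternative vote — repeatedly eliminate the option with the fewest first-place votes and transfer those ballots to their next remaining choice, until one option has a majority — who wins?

W

Round 1: X 18, Z 34, Y 13, W 38. Eliminate Y.
Round 2: X 18, Z 34, W 51. Eliminate X.
Round 3: Z 34, W 69. W has a majority.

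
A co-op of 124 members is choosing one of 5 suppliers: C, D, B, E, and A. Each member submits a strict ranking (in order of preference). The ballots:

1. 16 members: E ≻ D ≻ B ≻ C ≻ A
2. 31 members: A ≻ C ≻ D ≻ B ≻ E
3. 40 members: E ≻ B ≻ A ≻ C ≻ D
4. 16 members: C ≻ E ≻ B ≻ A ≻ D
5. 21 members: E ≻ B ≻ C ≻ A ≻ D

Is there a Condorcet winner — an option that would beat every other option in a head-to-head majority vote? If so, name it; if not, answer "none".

E vs C: 77–47 for E.
E vs D: 93–31 for E.
E vs B: 93–31 for E.
E vs A: 93–31 for E.
E beats every other option head-to-head.

E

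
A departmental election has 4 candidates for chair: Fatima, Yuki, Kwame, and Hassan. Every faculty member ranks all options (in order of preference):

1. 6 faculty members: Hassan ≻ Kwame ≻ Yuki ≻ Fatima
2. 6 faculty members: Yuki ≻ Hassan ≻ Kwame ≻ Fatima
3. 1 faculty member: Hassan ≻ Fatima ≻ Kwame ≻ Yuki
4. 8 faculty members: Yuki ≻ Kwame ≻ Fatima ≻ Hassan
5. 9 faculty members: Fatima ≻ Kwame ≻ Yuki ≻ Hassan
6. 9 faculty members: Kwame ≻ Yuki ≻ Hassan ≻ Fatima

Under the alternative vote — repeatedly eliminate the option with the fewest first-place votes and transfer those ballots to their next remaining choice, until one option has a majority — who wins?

Round 1: Fatima 9, Yuki 14, Kwame 9, Hassan 7. Eliminate Hassan.
Round 2: Fatima 10, Yuki 14, Kwame 15. Eliminate Fatima.
Round 3: Yuki 14, Kwame 25. Kwame has a majority.

Kwame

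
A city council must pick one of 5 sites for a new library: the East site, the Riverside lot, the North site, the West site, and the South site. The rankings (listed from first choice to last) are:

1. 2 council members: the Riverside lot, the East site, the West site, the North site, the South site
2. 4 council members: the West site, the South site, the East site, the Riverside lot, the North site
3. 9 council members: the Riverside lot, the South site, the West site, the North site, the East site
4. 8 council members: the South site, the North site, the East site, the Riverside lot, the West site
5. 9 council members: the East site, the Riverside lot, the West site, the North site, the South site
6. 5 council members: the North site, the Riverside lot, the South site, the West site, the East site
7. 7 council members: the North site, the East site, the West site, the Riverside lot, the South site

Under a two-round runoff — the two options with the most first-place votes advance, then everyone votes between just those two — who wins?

the Riverside lot

Round 1 first-place votes: the East site 9, the Riverside lot 11, the North site 12, the West site 4, the South site 8.
the North site and the Riverside lot advance.
Runoff: the North site is preferred to the Riverside lot by 20 voters; the Riverside lot by 24.
the Riverside lot wins the runoff.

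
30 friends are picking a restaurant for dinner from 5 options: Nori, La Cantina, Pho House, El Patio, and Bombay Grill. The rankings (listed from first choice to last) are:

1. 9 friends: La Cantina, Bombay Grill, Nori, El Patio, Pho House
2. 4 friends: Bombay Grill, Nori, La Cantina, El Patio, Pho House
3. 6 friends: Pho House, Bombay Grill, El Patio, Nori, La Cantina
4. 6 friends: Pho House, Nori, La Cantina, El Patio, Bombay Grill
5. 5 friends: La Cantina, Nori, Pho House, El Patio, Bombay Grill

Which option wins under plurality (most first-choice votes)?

First-place votes: Nori 0, La Cantina 14, Pho House 12, El Patio 0, Bombay Grill 4.
La Cantina has the most first-place votes.

La Cantina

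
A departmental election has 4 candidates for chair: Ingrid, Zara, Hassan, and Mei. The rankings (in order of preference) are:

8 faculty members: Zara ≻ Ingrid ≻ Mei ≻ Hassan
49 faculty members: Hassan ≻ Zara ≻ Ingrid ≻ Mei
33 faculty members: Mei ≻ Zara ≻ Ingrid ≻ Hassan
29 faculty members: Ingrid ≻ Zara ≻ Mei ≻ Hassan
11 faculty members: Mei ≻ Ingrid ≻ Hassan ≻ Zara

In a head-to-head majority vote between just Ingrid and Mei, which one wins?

Voters preferring Ingrid to Mei: 86; preferring Mei to Ingrid: 44.
Ingrid wins the head-to-head.

Ingrid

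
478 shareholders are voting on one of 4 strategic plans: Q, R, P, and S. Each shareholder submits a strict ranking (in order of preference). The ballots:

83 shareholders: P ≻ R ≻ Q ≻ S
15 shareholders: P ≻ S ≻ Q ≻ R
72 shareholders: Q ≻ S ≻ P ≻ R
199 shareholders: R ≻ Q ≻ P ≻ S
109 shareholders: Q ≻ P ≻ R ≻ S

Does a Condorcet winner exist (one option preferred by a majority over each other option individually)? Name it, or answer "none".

Checking pairwise contests:
R beats Q 282–196.
P beats R 279–199.
Q beats P 380–98.
Q beats S 463–15.
Every option loses at least one head-to-head, so there is no Condorcet winner.

none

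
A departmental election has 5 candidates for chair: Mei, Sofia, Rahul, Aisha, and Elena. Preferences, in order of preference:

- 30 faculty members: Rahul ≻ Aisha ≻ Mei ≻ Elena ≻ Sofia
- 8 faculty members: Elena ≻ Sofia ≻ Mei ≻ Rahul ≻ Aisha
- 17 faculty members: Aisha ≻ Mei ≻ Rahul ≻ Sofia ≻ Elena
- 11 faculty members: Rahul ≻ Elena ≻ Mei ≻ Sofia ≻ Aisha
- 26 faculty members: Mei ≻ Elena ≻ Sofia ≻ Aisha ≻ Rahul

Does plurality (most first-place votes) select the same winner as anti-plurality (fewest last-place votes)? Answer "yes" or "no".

no

Plurality — first-place votes: Mei 26, Sofia 0, Rahul 41, Aisha 17, Elena 8. Winner: Rahul.
Anti-plurality — last-place votes: Mei 0, Sofia 30, Rahul 26, Aisha 19, Elena 17. Winner: Mei.
The two methods disagree.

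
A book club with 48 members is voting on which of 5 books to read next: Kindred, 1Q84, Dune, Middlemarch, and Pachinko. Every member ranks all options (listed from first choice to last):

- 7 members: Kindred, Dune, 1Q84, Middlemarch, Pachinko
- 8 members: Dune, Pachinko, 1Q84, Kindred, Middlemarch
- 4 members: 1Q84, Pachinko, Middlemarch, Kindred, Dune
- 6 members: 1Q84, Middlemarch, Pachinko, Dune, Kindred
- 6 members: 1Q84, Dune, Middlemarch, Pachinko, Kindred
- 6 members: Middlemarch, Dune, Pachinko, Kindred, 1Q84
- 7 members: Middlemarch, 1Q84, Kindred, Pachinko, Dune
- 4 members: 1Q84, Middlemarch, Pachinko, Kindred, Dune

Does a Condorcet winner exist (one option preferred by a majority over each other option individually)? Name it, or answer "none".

1Q84 vs Kindred: 35–13 for 1Q84.
1Q84 vs Dune: 27–21 for 1Q84.
1Q84 vs Middlemarch: 35–13 for 1Q84.
1Q84 vs Pachinko: 34–14 for 1Q84.
1Q84 beats every other option head-to-head.

1Q84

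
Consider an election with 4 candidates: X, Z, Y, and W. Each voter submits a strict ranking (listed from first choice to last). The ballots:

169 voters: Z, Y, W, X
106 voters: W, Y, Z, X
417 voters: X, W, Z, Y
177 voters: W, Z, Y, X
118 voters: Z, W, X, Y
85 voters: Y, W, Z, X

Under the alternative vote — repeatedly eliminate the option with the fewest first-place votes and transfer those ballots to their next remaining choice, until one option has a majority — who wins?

Round 1: X 417, Z 287, Y 85, W 283. Eliminate Y.
Round 2: X 417, Z 287, W 368. Eliminate Z.
Round 3: X 417, W 655. W has a majority.

W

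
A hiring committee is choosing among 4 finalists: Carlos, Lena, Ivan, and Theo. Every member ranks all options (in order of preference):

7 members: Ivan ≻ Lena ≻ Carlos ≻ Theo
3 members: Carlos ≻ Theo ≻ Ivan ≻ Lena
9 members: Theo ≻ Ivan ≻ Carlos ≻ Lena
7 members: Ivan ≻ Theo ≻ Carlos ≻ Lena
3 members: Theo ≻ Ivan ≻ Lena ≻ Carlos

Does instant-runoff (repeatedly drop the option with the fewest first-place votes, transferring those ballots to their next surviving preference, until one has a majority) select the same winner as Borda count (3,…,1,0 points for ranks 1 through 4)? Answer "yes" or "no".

Instant-runoff — R1 Carlos 3, Lena 0, Ivan 14, Theo 12 (Lena out); R2 Carlos 3, Ivan 14, Theo 12 (Carlos out); R3 Ivan 14, Theo 15 (Theo winner). Winner: Theo.
Borda — scores: Carlos 32, Lena 17, Ivan 69, Theo 56. Winner: Ivan.
The two methods disagree.

no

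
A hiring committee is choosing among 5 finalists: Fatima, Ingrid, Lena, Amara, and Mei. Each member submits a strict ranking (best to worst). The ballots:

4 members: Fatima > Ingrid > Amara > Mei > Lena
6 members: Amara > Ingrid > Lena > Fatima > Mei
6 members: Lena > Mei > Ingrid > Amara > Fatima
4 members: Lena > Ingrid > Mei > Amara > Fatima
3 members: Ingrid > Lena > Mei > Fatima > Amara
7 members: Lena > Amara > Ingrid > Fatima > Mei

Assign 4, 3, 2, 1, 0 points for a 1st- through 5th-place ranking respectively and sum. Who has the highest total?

Fatima: 4·4 + 6·1 + 6·0 + 4·0 + 3·1 + 7·1 = 32
Ingrid: 4·3 + 6·3 + 6·2 + 4·3 + 3·4 + 7·2 = 80
Lena: 4·0 + 6·2 + 6·4 + 4·4 + 3·3 + 7·4 = 89
Amara: 4·2 + 6·4 + 6·1 + 4·1 + 3·0 + 7·3 = 63
Mei: 4·1 + 6·0 + 6·3 + 4·2 + 3·2 + 7·0 = 36
Lena has the highest Borda score (89).

Lena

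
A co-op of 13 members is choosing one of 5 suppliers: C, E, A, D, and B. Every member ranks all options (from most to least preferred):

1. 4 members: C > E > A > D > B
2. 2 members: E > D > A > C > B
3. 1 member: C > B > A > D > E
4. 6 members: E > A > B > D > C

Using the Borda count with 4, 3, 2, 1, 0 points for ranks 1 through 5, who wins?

E

C: 4·4 + 2·1 + 1·4 + 6·0 = 22
E: 4·3 + 2·4 + 1·0 + 6·4 = 44
A: 4·2 + 2·2 + 1·2 + 6·3 = 32
D: 4·1 + 2·3 + 1·1 + 6·1 = 17
B: 4·0 + 2·0 + 1·3 + 6·2 = 15
E has the highest Borda score (44).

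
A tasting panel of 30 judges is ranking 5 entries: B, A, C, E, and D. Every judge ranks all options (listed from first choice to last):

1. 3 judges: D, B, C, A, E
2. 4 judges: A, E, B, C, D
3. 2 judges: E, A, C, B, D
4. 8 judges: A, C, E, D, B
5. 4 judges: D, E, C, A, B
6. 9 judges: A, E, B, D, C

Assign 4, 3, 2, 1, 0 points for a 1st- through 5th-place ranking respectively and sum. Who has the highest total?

B: 3·3 + 4·2 + 2·1 + 8·0 + 4·0 + 9·2 = 37
A: 3·1 + 4·4 + 2·3 + 8·4 + 4·1 + 9·4 = 97
C: 3·2 + 4·1 + 2·2 + 8·3 + 4·2 + 9·0 = 46
E: 3·0 + 4·3 + 2·4 + 8·2 + 4·3 + 9·3 = 75
D: 3·4 + 4·0 + 2·0 + 8·1 + 4·4 + 9·1 = 45
A has the highest Borda score (97).

A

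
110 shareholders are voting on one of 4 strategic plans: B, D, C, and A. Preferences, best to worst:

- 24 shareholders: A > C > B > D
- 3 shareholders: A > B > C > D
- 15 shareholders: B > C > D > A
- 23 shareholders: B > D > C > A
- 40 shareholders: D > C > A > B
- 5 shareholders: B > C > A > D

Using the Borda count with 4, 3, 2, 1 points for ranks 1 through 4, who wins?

B: 24·2 + 3·3 + 15·4 + 23·4 + 40·1 + 5·4 = 269
D: 24·1 + 3·1 + 15·2 + 23·3 + 40·4 + 5·1 = 291
C: 24·3 + 3·2 + 15·3 + 23·2 + 40·3 + 5·3 = 304
A: 24·4 + 3·4 + 15·1 + 23·1 + 40·2 + 5·2 = 236
C has the highest Borda score (304).

C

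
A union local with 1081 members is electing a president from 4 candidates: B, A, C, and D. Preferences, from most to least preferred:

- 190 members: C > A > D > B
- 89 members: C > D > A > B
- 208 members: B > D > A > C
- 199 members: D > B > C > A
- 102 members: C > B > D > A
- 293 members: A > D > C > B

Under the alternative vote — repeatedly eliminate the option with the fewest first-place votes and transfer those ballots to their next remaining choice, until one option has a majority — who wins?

C

Round 1: B 208, A 293, C 381, D 199. Eliminate D.
Round 2: B 407, A 293, C 381. Eliminate A.
Round 3: B 407, C 674. C has a majority.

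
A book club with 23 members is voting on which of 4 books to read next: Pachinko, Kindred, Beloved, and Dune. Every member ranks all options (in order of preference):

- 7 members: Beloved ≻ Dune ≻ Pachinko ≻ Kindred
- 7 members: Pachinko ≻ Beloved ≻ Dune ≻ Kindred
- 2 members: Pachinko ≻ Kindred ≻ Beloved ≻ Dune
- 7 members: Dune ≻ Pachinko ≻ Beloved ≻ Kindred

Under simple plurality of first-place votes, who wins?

Pachinko

First-place votes: Pachinko 9, Kindred 0, Beloved 7, Dune 7.
Pachinko has the most first-place votes.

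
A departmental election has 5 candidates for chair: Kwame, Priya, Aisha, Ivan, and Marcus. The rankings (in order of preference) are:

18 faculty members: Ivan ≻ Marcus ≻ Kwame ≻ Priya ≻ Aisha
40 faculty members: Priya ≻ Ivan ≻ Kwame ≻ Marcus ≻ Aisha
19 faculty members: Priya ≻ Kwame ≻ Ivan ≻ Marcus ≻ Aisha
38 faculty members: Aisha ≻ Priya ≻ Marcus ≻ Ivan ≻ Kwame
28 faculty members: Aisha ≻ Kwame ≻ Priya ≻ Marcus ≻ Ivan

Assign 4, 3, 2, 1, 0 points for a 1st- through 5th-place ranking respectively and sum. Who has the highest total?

Priya

Kwame: 18·2 + 40·2 + 19·3 + 38·0 + 28·3 = 257
Priya: 18·1 + 40·4 + 19·4 + 38·3 + 28·2 = 424
Aisha: 18·0 + 40·0 + 19·0 + 38·4 + 28·4 = 264
Ivan: 18·4 + 40·3 + 19·2 + 38·1 + 28·0 = 268
Marcus: 18·3 + 40·1 + 19·1 + 38·2 + 28·1 = 217
Priya has the highest Borda score (424).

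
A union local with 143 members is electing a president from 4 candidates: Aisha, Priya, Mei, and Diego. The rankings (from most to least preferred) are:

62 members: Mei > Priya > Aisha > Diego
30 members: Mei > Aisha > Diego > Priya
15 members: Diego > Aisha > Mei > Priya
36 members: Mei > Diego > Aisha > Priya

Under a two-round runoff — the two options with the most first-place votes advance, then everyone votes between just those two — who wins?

Round 1 first-place votes: Aisha 0, Priya 0, Mei 128, Diego 15.
Mei and Diego advance.
Runoff: Mei is preferred to Diego by 128 voters; Diego by 15.
Mei wins the runoff.

Mei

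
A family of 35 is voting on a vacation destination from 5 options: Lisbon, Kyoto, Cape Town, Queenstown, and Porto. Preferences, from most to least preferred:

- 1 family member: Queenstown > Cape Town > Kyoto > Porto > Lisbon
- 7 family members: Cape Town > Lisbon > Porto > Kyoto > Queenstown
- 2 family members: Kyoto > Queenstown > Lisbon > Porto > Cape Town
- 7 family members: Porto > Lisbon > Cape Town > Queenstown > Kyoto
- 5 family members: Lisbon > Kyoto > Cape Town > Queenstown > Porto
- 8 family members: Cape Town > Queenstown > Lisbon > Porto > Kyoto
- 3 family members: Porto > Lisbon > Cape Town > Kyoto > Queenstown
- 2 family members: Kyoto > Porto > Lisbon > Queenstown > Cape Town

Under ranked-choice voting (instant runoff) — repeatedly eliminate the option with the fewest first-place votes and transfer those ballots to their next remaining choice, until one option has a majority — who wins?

Cape Town

Round 1: Lisbon 5, Kyoto 4, Cape Town 15, Queenstown 1, Porto 10. Eliminate Queenstown.
Round 2: Lisbon 5, Kyoto 4, Cape Town 16, Porto 10. Eliminate Kyoto.
Round 3: Lisbon 7, Cape Town 16, Porto 12. Eliminate Lisbon.
Round 4: Cape Town 21, Porto 14. Cape Town has a majority.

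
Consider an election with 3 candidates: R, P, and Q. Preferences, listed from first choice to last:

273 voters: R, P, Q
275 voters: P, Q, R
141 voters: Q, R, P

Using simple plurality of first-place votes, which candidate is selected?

First-place votes: R 273, P 275, Q 141.
P has the most first-place votes.

P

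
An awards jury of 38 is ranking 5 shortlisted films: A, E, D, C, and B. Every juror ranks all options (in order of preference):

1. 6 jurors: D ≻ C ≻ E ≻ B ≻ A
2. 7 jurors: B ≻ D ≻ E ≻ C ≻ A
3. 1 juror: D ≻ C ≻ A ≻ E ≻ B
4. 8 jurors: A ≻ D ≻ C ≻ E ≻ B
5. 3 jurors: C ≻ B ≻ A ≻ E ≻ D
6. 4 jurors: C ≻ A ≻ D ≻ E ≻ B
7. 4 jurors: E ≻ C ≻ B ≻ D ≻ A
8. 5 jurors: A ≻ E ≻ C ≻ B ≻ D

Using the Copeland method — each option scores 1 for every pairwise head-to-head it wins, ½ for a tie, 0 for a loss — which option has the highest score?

C

A: beats E and D; loses to C and B → score 2.
E: beats B; loses to A, D, and C → score 1.
D: beats E and C; ties B; loses to A → score 2.5.
C: beats A, E, and B; loses to D → score 3.
B: beats A; ties D; loses to E and C → score 1.5.
C has the best pairwise record.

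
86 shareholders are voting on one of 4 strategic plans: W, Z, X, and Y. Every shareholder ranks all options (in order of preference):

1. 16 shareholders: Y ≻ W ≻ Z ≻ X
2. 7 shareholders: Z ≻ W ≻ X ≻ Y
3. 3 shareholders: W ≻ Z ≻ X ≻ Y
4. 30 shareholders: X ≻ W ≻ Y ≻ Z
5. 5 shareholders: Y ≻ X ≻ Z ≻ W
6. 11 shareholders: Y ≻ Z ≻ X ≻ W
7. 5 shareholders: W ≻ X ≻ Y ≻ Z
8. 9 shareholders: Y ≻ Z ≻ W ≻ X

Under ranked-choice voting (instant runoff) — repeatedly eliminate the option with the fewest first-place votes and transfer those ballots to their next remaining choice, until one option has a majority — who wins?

Round 1: W 8, Z 7, X 30, Y 41. Eliminate Z.
Round 2: W 15, X 30, Y 41. Eliminate W.
Round 3: X 45, Y 41. X has a majority.

X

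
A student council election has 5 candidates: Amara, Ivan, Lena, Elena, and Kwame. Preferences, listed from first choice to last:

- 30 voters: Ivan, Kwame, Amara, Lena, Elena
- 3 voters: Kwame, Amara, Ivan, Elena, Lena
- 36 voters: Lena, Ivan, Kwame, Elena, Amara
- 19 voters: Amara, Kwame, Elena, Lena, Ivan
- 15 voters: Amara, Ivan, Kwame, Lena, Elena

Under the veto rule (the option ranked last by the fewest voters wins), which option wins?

Last-place votes: Amara 36, Ivan 19, Lena 3, Elena 45, Kwame 0.
Kwame is ranked last by the fewest voters, so Kwame wins.

Kwame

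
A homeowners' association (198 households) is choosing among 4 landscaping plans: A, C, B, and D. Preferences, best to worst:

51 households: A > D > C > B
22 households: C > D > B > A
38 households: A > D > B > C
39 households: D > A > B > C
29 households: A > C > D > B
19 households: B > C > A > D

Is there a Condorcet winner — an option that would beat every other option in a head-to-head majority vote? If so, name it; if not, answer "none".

A vs C: 157–41 for A.
A vs B: 157–41 for A.
A vs D: 137–61 for A.
A beats every other option head-to-head.

A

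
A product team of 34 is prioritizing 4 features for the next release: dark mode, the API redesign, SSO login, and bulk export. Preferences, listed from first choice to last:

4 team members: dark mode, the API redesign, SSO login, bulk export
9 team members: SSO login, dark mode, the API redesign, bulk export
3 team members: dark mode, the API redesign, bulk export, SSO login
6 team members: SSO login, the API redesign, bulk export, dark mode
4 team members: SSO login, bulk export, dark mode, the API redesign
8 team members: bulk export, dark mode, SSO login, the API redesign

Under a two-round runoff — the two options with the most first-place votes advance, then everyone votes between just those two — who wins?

SSO login

Round 1 first-place votes: dark mode 7, the API redesign 0, SSO login 19, bulk export 8.
SSO login and bulk export advance.
Runoff: SSO login is preferred to bulk export by 23 voters; bulk export by 11.
SSO login wins the runoff.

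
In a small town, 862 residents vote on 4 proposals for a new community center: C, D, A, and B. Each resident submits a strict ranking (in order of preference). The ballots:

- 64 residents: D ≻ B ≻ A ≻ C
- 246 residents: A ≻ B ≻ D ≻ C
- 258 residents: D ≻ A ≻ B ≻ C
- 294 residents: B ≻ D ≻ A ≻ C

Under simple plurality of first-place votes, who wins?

First-place votes: C 0, D 322, A 246, B 294.
D has the most first-place votes.

D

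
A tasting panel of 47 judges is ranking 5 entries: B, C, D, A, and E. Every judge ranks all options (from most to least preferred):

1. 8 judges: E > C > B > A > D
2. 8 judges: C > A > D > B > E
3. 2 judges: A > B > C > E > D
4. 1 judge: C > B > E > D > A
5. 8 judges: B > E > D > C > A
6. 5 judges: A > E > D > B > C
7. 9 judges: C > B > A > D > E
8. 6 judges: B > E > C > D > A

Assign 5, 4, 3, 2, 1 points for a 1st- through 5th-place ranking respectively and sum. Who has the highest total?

B

B: 8·3 + 8·2 + 2·4 + 1·4 + 8·5 + 5·2 + 9·4 + 6·5 = 168
C: 8·4 + 8·5 + 2·3 + 1·5 + 8·2 + 5·1 + 9·5 + 6·3 = 167
D: 8·1 + 8·3 + 2·1 + 1·2 + 8·3 + 5·3 + 9·2 + 6·2 = 105
A: 8·2 + 8·4 + 2·5 + 1·1 + 8·1 + 5·5 + 9·3 + 6·1 = 125
E: 8·5 + 8·1 + 2·2 + 1·3 + 8·4 + 5·4 + 9·1 + 6·4 = 140
B has the highest Borda score (168).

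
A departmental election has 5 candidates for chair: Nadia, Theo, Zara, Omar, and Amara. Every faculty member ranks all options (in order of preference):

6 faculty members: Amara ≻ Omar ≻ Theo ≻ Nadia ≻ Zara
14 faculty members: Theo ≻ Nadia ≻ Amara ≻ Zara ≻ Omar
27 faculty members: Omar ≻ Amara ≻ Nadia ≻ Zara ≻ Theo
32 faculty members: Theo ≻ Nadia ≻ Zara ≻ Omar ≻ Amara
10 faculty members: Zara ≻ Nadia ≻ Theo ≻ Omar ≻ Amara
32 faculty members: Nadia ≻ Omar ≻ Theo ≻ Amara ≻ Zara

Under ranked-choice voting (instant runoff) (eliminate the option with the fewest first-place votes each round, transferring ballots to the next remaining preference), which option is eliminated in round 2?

Zara

Round 1: Nadia 32, Theo 46, Zara 10, Omar 27, Amara 6. Eliminate Amara.
Round 2: Nadia 32, Theo 46, Zara 10, Omar 33. Eliminate Zara.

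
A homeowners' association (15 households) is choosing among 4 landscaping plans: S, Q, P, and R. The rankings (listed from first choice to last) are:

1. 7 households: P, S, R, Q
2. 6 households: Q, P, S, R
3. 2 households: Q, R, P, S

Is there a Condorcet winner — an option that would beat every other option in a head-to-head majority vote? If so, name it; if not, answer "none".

Q

Q vs S: 8–7 for Q.
Q vs P: 8–7 for Q.
Q vs R: 8–7 for Q.
Q beats every other option head-to-head.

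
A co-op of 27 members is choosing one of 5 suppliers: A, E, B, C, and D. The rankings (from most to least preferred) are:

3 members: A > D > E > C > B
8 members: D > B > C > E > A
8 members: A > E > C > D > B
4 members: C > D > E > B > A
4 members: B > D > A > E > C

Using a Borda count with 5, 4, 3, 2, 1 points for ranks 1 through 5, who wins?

D

A: 3·5 + 8·1 + 8·5 + 4·1 + 4·3 = 79
E: 3·3 + 8·2 + 8·4 + 4·3 + 4·2 = 77
B: 3·1 + 8·4 + 8·1 + 4·2 + 4·5 = 71
C: 3·2 + 8·3 + 8·3 + 4·5 + 4·1 = 78
D: 3·4 + 8·5 + 8·2 + 4·4 + 4·4 = 100
D has the highest Borda score (100).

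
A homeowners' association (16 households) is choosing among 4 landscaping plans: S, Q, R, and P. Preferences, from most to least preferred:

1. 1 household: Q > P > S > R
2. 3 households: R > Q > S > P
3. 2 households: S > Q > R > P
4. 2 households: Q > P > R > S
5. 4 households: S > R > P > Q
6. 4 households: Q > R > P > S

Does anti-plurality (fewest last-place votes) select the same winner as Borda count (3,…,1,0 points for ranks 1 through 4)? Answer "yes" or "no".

Anti-plurality — last-place votes: S 6, Q 4, R 1, P 5. Winner: R.
Borda — scores: S 22, Q 31, R 29, P 14. Winner: Q.
The two methods disagree.

no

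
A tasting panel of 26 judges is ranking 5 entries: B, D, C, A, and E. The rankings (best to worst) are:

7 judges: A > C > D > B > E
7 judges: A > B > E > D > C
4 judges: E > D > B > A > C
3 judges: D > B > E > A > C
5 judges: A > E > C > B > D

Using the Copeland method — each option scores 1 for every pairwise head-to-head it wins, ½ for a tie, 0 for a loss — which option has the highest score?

B: beats C and E; loses to D and A → score 2.
D: beats B and C; loses to A and E → score 2.
C: loses to B, D, A, and E → score 0.
A: beats B, D, C, and E → score 4.
E: beats D and C; loses to B and A → score 2.
A has the best pairwise record.

A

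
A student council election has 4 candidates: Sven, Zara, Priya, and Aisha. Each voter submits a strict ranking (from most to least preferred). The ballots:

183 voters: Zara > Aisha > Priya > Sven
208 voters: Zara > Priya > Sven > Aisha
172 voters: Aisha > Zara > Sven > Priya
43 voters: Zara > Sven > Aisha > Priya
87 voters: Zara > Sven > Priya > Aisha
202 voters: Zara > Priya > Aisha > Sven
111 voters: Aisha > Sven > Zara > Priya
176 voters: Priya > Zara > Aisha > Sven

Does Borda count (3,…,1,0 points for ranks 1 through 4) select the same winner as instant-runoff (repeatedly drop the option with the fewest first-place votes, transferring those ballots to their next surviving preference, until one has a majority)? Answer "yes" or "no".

yes

Borda — scores: Sven 862, Zara 2976, Priya 1618, Aisha 1636. Winner: Zara.
Instant-runoff — R1 Sven 0, Zara 723, Priya 176, Aisha 283 (Zara winner). Winner: Zara.
The two methods agree.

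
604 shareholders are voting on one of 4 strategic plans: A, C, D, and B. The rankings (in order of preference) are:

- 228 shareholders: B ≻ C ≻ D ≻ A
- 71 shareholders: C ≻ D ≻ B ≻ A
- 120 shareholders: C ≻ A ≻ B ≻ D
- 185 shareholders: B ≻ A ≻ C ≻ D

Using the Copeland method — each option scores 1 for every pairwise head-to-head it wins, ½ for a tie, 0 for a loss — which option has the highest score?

B

A: beats D; loses to C and B → score 1.
C: beats A and D; loses to B → score 2.
D: loses to A, C, and B → score 0.
B: beats A, C, and D → score 3.
B has the best pairwise record.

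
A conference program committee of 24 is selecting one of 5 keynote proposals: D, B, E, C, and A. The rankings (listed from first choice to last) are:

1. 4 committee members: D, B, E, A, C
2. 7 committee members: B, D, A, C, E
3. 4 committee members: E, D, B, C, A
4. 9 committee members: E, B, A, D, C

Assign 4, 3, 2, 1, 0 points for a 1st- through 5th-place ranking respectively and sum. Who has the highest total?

B

D: 4·4 + 7·3 + 4·3 + 9·1 = 58
B: 4·3 + 7·4 + 4·2 + 9·3 = 75
E: 4·2 + 7·0 + 4·4 + 9·4 = 60
C: 4·0 + 7·1 + 4·1 + 9·0 = 11
A: 4·1 + 7·2 + 4·0 + 9·2 = 36
B has the highest Borda score (75).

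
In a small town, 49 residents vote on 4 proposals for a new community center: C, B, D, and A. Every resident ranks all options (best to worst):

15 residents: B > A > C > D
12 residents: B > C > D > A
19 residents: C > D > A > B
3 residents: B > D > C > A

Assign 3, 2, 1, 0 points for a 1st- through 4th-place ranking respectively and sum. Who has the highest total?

C

C: 15·1 + 12·2 + 19·3 + 3·1 = 99
B: 15·3 + 12·3 + 19·0 + 3·3 = 90
D: 15·0 + 12·1 + 19·2 + 3·2 = 56
A: 15·2 + 12·0 + 19·1 + 3·0 = 49
C has the highest Borda score (99).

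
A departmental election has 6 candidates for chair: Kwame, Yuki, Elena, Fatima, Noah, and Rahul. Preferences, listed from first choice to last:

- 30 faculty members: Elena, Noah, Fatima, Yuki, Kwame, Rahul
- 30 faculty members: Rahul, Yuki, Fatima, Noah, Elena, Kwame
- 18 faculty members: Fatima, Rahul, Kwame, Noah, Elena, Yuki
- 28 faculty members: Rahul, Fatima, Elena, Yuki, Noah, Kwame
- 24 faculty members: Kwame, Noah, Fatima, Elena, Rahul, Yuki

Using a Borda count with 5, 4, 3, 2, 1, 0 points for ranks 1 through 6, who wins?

Kwame: 30·1 + 30·0 + 18·3 + 28·0 + 24·5 = 204
Yuki: 30·2 + 30·4 + 18·0 + 28·2 + 24·0 = 236
Elena: 30·5 + 30·1 + 18·1 + 28·3 + 24·2 = 330
Fatima: 30·3 + 30·3 + 18·5 + 28·4 + 24·3 = 454
Noah: 30·4 + 30·2 + 18·2 + 28·1 + 24·4 = 340
Rahul: 30·0 + 30·5 + 18·4 + 28·5 + 24·1 = 386
Fatima has the highest Borda score (454).

Fatima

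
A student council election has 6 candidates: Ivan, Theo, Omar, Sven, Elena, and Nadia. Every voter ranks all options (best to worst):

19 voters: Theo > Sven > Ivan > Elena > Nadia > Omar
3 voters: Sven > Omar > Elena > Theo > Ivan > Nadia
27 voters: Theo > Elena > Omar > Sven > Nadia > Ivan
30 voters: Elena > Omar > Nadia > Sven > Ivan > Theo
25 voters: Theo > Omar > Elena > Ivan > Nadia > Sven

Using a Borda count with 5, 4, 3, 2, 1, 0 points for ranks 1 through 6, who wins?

Ivan: 19·3 + 3·1 + 27·0 + 30·1 + 25·2 = 140
Theo: 19·5 + 3·2 + 27·5 + 30·0 + 25·5 = 361
Omar: 19·0 + 3·4 + 27·3 + 30·4 + 25·4 = 313
Sven: 19·4 + 3·5 + 27·2 + 30·2 + 25·0 = 205
Elena: 19·2 + 3·3 + 27·4 + 30·5 + 25·3 = 380
Nadia: 19·1 + 3·0 + 27·1 + 30·3 + 25·1 = 161
Elena has the highest Borda score (380).

Elena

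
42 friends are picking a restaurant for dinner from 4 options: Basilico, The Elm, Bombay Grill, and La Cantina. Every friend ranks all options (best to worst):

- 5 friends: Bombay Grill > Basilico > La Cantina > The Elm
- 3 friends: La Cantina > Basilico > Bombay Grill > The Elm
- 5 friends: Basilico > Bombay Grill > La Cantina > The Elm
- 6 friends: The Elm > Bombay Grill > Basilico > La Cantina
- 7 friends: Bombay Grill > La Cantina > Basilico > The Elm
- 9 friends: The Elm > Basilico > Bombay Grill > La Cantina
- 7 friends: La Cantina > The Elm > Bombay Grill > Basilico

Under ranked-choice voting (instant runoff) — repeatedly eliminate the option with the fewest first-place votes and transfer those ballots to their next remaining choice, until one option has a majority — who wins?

The Elm

Round 1: Basilico 5, The Elm 15, Bombay Grill 12, La Cantina 10. Eliminate Basilico.
Round 2: The Elm 15, Bombay Grill 17, La Cantina 10. Eliminate La Cantina.
Round 3: The Elm 22, Bombay Grill 20. The Elm has a majority.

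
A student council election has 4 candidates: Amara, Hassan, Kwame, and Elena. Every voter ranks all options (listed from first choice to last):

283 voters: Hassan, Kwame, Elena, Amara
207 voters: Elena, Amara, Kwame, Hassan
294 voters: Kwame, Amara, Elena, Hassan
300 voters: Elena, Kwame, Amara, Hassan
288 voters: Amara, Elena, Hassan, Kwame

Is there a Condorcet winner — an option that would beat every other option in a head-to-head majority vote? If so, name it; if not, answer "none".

Elena vs Amara: 790–582 for Elena.
Elena vs Hassan: 1089–283 for Elena.
Elena vs Kwame: 795–577 for Elena.
Elena beats every other option head-to-head.

Elena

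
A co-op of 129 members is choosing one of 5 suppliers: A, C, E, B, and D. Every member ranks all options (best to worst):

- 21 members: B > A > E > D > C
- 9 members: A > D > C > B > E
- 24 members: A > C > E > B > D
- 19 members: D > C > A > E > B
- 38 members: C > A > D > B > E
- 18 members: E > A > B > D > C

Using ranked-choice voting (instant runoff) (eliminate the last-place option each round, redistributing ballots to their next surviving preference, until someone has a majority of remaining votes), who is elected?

A

Round 1: A 33, C 38, E 18, B 21, D 19. Eliminate E.
Round 2: A 51, C 38, B 21, D 19. Eliminate D.
Round 3: A 51, C 57, B 21. Eliminate B.
Round 4: A 72, C 57. A has a majority.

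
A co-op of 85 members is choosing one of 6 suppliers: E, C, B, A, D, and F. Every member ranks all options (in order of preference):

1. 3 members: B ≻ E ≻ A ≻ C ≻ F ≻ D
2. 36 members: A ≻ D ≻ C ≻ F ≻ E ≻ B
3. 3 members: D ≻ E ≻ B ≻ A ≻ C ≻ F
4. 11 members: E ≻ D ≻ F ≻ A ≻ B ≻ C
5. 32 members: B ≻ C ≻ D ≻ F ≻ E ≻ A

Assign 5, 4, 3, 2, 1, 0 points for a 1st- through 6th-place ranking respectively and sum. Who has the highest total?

E: 3·4 + 36·1 + 3·4 + 11·5 + 32·1 = 147
C: 3·2 + 36·3 + 3·1 + 11·0 + 32·4 = 245
B: 3·5 + 36·0 + 3·3 + 11·1 + 32·5 = 195
A: 3·3 + 36·5 + 3·2 + 11·2 + 32·0 = 217
D: 3·0 + 36·4 + 3·5 + 11·4 + 32·3 = 299
F: 3·1 + 36·2 + 3·0 + 11·3 + 32·2 = 172
D has the highest Borda score (299).

D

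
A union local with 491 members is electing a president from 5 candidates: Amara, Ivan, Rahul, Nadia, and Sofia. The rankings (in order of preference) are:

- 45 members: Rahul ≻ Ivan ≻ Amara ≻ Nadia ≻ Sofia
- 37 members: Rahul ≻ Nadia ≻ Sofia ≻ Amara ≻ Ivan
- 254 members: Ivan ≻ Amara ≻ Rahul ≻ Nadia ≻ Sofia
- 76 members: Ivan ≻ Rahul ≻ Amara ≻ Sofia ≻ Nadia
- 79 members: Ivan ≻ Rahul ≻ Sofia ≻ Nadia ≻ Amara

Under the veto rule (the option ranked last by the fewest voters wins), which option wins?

Rahul

Last-place votes: Amara 79, Ivan 37, Rahul 0, Nadia 76, Sofia 299.
Rahul is ranked last by the fewest voters, so Rahul wins.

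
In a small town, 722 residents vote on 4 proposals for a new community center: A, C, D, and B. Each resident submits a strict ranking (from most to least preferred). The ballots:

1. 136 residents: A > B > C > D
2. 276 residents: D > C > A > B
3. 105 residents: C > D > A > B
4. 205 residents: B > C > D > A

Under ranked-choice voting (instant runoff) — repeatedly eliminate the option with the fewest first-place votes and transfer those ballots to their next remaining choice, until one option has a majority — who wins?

Round 1: A 136, C 105, D 276, B 205. Eliminate C.
Round 2: A 136, D 381, B 205. D has a majority.

D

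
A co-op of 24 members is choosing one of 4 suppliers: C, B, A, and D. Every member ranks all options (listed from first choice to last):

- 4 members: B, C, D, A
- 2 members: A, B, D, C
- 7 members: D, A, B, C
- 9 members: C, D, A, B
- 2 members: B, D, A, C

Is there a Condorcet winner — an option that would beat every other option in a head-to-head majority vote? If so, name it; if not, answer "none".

none

Checking pairwise contests:
B beats C 15–9.
A beats B 18–6.
C beats A 13–11.
C beats D 13–11.
Every option loses at least one head-to-head, so there is no Condorcet winner.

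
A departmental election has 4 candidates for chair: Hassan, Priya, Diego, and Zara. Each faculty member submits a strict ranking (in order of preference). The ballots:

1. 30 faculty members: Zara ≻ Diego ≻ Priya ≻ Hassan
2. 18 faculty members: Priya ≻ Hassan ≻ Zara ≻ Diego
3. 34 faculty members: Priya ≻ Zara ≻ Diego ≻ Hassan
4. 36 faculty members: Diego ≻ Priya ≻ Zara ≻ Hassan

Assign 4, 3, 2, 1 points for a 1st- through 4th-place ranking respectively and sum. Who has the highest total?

Priya

Hassan: 30·1 + 18·3 + 34·1 + 36·1 = 154
Priya: 30·2 + 18·4 + 34·4 + 36·3 = 376
Diego: 30·3 + 18·1 + 34·2 + 36·4 = 320
Zara: 30·4 + 18·2 + 34·3 + 36·2 = 330
Priya has the highest Borda score (376).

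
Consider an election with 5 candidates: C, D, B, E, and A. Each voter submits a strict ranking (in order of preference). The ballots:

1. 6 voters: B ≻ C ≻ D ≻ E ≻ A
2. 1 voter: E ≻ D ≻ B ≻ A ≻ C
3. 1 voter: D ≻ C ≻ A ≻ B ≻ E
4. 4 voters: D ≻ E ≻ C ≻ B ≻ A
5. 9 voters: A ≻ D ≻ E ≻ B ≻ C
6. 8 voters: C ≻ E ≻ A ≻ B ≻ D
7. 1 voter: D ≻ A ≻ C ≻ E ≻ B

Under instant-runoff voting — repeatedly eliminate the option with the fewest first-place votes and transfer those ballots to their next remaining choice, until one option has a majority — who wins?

Round 1: C 8, D 6, B 6, E 1, A 9. Eliminate E.
Round 2: C 8, D 7, B 6, A 9. Eliminate B.
Round 3: C 14, D 7, A 9. Eliminate D.
Round 4: C 19, A 11. C has a majority.

C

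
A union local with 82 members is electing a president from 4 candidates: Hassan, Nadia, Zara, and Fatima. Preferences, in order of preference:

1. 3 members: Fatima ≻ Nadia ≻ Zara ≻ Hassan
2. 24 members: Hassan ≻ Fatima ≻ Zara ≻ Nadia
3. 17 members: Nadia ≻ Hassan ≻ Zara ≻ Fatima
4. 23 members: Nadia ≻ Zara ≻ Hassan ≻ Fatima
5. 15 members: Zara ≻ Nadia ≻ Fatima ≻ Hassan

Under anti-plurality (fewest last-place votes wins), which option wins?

Zara

Last-place votes: Hassan 18, Nadia 24, Zara 0, Fatima 40.
Zara is ranked last by the fewest voters, so Zara wins.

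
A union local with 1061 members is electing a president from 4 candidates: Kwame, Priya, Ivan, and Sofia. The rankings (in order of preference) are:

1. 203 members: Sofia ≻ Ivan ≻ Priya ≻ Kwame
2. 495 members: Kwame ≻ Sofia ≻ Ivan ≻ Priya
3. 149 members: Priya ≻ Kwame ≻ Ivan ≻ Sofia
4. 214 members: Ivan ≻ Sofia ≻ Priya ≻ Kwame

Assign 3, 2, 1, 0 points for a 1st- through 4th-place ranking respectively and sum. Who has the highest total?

Sofia

Kwame: 203·0 + 495·3 + 149·2 + 214·0 = 1783
Priya: 203·1 + 495·0 + 149·3 + 214·1 = 864
Ivan: 203·2 + 495·1 + 149·1 + 214·3 = 1692
Sofia: 203·3 + 495·2 + 149·0 + 214·2 = 2027
Sofia has the highest Borda score (2027).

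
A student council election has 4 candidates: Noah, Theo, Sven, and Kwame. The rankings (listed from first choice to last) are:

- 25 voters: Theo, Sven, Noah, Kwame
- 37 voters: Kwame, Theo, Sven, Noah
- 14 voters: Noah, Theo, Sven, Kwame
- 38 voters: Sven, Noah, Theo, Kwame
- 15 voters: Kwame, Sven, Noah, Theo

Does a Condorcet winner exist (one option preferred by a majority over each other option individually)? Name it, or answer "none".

Checking pairwise contests:
Sven beats Noah 115–14.
Noah beats Theo 67–62.
Theo beats Sven 76–53.
Noah beats Kwame 77–52.
Every option loses at least one head-to-head, so there is no Condorcet winner.

none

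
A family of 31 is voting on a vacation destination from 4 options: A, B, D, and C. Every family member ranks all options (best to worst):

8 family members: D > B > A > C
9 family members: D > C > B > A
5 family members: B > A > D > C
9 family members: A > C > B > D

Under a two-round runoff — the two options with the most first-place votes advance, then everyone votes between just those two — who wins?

D

Round 1 first-place votes: A 9, B 5, D 17, C 0.
D and A advance.
Runoff: D is preferred to A by 17 voters; A by 14.
D wins the runoff.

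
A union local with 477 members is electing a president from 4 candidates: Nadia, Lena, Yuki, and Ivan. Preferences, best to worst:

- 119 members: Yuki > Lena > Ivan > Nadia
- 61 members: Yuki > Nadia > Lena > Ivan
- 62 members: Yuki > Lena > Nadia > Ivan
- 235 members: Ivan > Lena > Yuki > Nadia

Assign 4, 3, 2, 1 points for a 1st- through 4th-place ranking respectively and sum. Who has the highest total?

Yuki

Nadia: 119·1 + 61·3 + 62·2 + 235·1 = 661
Lena: 119·3 + 61·2 + 62·3 + 235·3 = 1370
Yuki: 119·4 + 61·4 + 62·4 + 235·2 = 1438
Ivan: 119·2 + 61·1 + 62·1 + 235·4 = 1301
Yuki has the highest Borda score (1438).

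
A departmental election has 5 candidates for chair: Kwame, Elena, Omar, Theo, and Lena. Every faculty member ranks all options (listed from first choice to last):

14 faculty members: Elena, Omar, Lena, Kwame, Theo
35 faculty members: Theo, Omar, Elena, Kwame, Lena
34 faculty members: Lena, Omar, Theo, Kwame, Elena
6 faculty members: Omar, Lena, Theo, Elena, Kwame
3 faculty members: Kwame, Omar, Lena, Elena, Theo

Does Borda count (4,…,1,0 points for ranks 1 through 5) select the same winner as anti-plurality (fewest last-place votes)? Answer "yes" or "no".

Borda — scores: Kwame 95, Elena 135, Omar 282, Theo 220, Lena 188. Winner: Omar.
Anti-plurality — last-place votes: Kwame 6, Elena 34, Omar 0, Theo 17, Lena 35. Winner: Omar.
The two methods agree.

yes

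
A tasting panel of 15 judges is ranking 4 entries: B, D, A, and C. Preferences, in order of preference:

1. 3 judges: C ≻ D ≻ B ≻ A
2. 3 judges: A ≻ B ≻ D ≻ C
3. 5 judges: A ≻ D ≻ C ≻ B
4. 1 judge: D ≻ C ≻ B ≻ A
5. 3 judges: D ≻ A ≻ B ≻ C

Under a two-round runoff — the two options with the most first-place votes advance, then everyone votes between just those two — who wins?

A

Round 1 first-place votes: B 0, D 4, A 8, C 3.
A and D advance.
Runoff: A is preferred to D by 8 voters; D by 7.
A wins the runoff.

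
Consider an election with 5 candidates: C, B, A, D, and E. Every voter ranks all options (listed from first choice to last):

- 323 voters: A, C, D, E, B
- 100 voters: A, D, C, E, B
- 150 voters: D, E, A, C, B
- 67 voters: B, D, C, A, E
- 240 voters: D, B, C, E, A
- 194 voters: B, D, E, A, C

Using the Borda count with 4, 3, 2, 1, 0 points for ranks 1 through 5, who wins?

D

C: 323·3 + 100·2 + 150·1 + 67·2 + 240·2 + 194·0 = 1933
B: 323·0 + 100·0 + 150·0 + 67·4 + 240·3 + 194·4 = 1764
A: 323·4 + 100·4 + 150·2 + 67·1 + 240·0 + 194·1 = 2253
D: 323·2 + 100·3 + 150·4 + 67·3 + 240·4 + 194·3 = 3289
E: 323·1 + 100·1 + 150·3 + 67·0 + 240·1 + 194·2 = 1501
D has the highest Borda score (3289).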